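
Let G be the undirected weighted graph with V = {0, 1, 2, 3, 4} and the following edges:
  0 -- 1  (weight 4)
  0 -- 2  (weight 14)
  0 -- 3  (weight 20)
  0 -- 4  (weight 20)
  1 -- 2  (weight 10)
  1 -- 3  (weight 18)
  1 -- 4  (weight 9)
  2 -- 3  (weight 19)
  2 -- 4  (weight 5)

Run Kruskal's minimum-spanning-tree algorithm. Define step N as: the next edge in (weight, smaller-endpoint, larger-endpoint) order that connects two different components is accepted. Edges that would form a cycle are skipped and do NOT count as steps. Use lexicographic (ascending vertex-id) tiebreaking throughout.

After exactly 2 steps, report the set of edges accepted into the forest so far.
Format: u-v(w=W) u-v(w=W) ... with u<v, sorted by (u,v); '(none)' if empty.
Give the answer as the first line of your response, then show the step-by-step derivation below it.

0-1(w=4) 2-4(w=5)

step 1: add edge 0-1 (w=4); MST = {0-1(w=4)}
step 2: add edge 2-4 (w=5); MST = {0-1(w=4) 2-4(w=5)}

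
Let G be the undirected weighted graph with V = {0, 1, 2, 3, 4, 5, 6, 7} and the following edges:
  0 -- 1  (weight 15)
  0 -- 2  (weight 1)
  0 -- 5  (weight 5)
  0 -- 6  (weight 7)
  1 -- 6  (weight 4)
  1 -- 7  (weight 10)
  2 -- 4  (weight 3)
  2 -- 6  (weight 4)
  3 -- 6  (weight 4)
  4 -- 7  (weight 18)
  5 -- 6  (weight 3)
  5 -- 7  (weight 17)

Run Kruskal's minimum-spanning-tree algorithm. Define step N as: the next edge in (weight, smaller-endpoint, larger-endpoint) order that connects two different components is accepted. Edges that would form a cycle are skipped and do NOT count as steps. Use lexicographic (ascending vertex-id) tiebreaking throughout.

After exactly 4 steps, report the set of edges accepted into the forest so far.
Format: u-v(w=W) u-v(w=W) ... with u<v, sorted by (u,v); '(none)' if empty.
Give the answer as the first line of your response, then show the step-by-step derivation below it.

0-2(w=1) 1-6(w=4) 2-4(w=3) 5-6(w=3)

step 1: add edge 0-2 (w=1); MST = {0-2(w=1)}
step 2: add edge 2-4 (w=3); MST = {0-2(w=1) 2-4(w=3)}
step 3: add edge 5-6 (w=3); MST = {0-2(w=1) 2-4(w=3) 5-6(w=3)}
step 4: add edge 1-6 (w=4); MST = {0-2(w=1) 1-6(w=4) 2-4(w=3) 5-6(w=3)}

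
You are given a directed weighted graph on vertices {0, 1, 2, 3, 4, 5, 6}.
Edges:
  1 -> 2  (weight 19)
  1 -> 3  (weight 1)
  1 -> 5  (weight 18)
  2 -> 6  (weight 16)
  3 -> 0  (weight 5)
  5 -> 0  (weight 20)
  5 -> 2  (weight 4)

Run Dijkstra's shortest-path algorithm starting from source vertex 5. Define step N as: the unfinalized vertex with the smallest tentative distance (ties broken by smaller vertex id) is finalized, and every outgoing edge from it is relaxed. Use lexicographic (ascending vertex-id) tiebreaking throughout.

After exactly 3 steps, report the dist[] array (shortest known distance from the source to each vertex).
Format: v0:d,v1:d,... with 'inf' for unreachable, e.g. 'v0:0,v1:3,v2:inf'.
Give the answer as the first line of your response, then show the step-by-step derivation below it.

v0:20,v1:inf,v2:4,v3:inf,v4:inf,v5:0,v6:20

step 1: dist = v0:20,v1:inf,v2:4,v3:inf,v4:inf,v5:0,v6:inf
step 2: dist = v0:20,v1:inf,v2:4,v3:inf,v4:inf,v5:0,v6:20
step 3: dist = v0:20,v1:inf,v2:4,v3:inf,v4:inf,v5:0,v6:20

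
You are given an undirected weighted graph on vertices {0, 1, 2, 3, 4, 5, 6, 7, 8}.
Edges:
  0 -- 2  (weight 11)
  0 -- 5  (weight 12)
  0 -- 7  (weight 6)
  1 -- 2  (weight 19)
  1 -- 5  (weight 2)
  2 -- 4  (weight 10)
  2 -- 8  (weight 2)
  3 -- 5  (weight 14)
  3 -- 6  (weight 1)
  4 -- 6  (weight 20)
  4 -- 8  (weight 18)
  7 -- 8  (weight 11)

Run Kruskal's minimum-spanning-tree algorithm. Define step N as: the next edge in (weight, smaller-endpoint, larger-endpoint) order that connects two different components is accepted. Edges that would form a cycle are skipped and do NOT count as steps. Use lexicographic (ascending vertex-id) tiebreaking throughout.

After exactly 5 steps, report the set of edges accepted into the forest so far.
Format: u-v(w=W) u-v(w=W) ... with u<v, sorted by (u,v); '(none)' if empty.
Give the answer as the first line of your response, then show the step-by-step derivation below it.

0-7(w=6) 1-5(w=2) 2-4(w=10) 2-8(w=2) 3-6(w=1)

step 1: add edge 3-6 (w=1); MST = {3-6(w=1)}
step 2: add edge 1-5 (w=2); MST = {1-5(w=2) 3-6(w=1)}
step 3: add edge 2-8 (w=2); MST = {1-5(w=2) 2-8(w=2) 3-6(w=1)}
step 4: add edge 0-7 (w=6); MST = {0-7(w=6) 1-5(w=2) 2-8(w=2) 3-6(w=1)}
step 5: add edge 2-4 (w=10); MST = {0-7(w=6) 1-5(w=2) 2-4(w=10) 2-8(w=2) 3-6(w=1)}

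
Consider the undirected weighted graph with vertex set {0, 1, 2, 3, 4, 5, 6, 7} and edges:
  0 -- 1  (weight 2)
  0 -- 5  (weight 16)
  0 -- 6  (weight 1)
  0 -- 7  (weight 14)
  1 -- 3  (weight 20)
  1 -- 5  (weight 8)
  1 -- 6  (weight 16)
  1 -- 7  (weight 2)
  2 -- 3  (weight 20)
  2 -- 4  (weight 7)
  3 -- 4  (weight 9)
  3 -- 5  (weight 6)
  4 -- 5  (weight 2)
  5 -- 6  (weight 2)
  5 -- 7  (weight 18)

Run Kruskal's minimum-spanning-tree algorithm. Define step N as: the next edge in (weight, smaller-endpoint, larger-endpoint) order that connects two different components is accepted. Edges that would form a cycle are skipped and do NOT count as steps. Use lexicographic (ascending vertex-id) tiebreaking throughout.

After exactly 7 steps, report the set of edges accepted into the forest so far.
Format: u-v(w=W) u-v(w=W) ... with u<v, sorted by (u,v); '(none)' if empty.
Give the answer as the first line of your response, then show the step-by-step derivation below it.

0-1(w=2) 0-6(w=1) 1-7(w=2) 2-4(w=7) 3-5(w=6) 4-5(w=2) 5-6(w=2)

step 1: add edge 0-6 (w=1); MST = {0-6(w=1)}
step 2: add edge 0-1 (w=2); MST = {0-1(w=2) 0-6(w=1)}
step 3: add edge 1-7 (w=2); MST = {0-1(w=2) 0-6(w=1) 1-7(w=2)}
step 4: add edge 4-5 (w=2); MST = {0-1(w=2) 0-6(w=1) 1-7(w=2) 4-5(w=2)}
step 5: add edge 5-6 (w=2); MST = {0-1(w=2) 0-6(w=1) 1-7(w=2) 4-5(w=2) 5-6(w=2)}
step 6: add edge 3-5 (w=6); MST = {0-1(w=2) 0-6(w=1) 1-7(w=2) 3-5(w=6) 4-5(w=2) 5-6(w=2)}
step 7: add edge 2-4 (w=7); MST = {0-1(w=2) 0-6(w=1) 1-7(w=2) 2-4(w=7) 3-5(w=6) 4-5(w=2) 5-6(w=2)}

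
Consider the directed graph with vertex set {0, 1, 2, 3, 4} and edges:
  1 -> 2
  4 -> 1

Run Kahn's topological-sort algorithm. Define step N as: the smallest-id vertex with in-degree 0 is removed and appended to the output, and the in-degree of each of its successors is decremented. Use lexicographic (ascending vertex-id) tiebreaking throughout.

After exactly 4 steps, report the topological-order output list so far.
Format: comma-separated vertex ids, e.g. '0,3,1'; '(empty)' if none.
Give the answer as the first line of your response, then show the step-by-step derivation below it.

0,3,4,1

step 1: output 0; order=[0]; indeg=(0,1,1,0,0)
step 2: output 3; order=[0,3]; indeg=(0,1,1,0,0)
step 3: output 4; order=[0,3,4]; indeg=(0,0,1,0,0)
step 4: output 1; order=[0,3,4,1]; indeg=(0,0,0,0,0)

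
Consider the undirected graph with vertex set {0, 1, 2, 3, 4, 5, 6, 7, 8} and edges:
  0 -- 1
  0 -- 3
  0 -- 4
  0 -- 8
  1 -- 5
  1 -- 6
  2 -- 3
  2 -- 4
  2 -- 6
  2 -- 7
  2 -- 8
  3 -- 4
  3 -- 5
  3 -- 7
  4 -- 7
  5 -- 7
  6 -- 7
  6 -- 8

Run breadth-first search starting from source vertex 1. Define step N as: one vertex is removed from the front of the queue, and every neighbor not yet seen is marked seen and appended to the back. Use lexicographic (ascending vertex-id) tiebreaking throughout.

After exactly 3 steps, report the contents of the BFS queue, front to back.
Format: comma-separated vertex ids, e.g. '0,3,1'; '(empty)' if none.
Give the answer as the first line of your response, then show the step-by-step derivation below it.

6,3,4,8,7

step 1: dequeue 1; queue=[0,5,6]; order=1
step 2: dequeue 0; queue=[5,6,3,4,8]; order=1,0
step 3: dequeue 5; queue=[6,3,4,8,7]; order=1,0,5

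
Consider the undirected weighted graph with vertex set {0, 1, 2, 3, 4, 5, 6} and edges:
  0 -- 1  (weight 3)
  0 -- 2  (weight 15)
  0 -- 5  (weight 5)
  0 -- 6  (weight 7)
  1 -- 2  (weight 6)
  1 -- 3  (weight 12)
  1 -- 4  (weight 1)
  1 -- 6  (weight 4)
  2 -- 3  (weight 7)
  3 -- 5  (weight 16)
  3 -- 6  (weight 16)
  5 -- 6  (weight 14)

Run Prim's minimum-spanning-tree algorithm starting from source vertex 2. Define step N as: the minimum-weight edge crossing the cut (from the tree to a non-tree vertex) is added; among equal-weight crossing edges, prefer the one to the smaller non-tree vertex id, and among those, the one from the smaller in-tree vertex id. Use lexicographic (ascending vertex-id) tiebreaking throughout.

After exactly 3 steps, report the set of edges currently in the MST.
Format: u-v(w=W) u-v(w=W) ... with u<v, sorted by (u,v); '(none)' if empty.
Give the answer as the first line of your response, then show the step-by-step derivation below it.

0-1(w=3) 1-2(w=6) 1-4(w=1)

step 1: add edge 1-2 (w=6); MST = {1-2(w=6)}
step 2: add edge 1-4 (w=1); MST = {1-2(w=6) 1-4(w=1)}
step 3: add edge 0-1 (w=3); MST = {0-1(w=3) 1-2(w=6) 1-4(w=1)}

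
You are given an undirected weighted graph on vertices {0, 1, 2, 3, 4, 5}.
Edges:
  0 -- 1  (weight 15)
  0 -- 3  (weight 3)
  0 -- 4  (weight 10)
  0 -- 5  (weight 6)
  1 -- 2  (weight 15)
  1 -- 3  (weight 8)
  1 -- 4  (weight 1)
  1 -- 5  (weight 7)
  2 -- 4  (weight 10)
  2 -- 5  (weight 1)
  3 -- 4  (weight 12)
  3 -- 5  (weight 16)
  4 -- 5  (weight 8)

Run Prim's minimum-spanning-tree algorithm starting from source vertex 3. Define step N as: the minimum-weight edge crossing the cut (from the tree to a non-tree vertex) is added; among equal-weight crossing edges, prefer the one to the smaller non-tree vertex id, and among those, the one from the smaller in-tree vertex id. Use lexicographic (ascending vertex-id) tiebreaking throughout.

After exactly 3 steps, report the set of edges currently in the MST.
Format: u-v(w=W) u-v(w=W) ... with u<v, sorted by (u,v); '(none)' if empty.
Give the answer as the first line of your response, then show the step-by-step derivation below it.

0-3(w=3) 0-5(w=6) 2-5(w=1)

step 1: add edge 0-3 (w=3); MST = {0-3(w=3)}
step 2: add edge 0-5 (w=6); MST = {0-3(w=3) 0-5(w=6)}
step 3: add edge 2-5 (w=1); MST = {0-3(w=3) 0-5(w=6) 2-5(w=1)}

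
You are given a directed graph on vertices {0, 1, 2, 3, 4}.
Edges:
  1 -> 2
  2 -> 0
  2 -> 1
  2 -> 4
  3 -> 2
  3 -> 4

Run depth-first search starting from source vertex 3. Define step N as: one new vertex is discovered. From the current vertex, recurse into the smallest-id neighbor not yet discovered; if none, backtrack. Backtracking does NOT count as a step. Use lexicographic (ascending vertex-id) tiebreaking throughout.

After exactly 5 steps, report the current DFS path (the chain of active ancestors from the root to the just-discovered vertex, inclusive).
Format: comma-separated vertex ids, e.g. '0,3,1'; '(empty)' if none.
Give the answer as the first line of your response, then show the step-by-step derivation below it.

3,2,4

step 1: discover 3; path=3; order=3
step 2: discover 2; path=3>2; order=3,2
step 3: discover 0; path=3>2>0; order=3,2,0
step 4: discover 1; path=3>2>1; order=3,2,0,1
step 5: discover 4; path=3>2>4; order=3,2,0,1,4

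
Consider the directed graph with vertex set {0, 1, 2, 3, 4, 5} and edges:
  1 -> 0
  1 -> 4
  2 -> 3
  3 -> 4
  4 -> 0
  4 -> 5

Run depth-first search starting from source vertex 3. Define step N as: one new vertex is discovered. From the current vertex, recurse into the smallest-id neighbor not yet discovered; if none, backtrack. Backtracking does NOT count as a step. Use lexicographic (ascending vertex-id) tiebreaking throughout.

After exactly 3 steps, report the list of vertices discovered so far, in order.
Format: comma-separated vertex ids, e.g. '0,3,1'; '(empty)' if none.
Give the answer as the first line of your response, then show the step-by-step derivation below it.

3,4,0

step 1: discover 3; path=3; order=3
step 2: discover 4; path=3>4; order=3,4
step 3: discover 0; path=3>4>0; order=3,4,0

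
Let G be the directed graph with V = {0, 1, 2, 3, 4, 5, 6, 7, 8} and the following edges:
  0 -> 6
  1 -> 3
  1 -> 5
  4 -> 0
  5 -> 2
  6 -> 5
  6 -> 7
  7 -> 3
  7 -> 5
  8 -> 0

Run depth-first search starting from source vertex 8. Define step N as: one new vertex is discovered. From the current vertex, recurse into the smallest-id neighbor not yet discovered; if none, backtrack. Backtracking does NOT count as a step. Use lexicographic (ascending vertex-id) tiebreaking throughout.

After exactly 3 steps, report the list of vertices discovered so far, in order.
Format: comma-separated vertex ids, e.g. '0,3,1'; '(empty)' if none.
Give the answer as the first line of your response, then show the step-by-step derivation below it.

8,0,6

step 1: discover 8; path=8; order=8
step 2: discover 0; path=8>0; order=8,0
step 3: discover 6; path=8>0>6; order=8,0,6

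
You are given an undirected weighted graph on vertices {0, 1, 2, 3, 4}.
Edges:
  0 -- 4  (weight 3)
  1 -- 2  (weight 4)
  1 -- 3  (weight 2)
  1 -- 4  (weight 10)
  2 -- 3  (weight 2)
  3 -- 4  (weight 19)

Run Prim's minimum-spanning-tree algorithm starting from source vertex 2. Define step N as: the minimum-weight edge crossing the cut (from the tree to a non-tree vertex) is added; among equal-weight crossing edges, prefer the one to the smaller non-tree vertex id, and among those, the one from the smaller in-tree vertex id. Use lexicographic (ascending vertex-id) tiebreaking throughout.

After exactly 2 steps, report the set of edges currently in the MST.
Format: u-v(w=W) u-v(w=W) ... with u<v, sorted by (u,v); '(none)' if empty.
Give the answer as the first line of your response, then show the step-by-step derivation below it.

1-3(w=2) 2-3(w=2)

step 1: add edge 2-3 (w=2); MST = {2-3(w=2)}
step 2: add edge 1-3 (w=2); MST = {1-3(w=2) 2-3(w=2)}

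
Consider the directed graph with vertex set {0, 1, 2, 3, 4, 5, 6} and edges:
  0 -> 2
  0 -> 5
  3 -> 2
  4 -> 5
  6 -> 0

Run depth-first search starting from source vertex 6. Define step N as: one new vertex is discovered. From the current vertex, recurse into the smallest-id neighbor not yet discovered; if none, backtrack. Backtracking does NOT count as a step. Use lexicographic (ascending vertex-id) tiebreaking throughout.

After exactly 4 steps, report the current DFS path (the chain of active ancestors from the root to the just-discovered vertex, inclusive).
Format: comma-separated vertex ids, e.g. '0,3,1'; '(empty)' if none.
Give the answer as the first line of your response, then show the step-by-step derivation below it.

6,0,5

step 1: discover 6; path=6; order=6
step 2: discover 0; path=6>0; order=6,0
step 3: discover 2; path=6>0>2; order=6,0,2
step 4: discover 5; path=6>0>5; order=6,0,2,5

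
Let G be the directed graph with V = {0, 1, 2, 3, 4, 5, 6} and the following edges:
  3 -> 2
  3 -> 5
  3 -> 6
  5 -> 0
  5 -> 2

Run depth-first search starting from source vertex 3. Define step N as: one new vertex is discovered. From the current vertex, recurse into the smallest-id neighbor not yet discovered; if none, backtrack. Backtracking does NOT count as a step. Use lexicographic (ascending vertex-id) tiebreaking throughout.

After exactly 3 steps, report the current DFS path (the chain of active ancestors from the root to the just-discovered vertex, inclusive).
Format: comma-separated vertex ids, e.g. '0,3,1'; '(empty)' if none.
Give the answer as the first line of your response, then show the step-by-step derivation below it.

3,5

step 1: discover 3; path=3; order=3
step 2: discover 2; path=3>2; order=3,2
step 3: discover 5; path=3>5; order=3,2,5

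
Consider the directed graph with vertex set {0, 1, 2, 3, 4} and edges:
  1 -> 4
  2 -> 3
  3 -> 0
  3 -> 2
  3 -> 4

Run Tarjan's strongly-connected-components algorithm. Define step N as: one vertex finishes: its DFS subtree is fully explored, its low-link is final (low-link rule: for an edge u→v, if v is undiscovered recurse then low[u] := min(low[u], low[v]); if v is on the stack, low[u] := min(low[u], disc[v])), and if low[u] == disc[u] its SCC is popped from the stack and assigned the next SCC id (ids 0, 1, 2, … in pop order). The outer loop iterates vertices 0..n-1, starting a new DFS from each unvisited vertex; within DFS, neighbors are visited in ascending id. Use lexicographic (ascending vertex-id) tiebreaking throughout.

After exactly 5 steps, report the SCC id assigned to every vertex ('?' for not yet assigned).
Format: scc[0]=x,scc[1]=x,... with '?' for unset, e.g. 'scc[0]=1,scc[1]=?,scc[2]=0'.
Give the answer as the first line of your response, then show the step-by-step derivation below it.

scc[0]=0,scc[1]=2,scc[2]=3,scc[3]=3,scc[4]=1

step 1: low=(low[0]=0,low[1]=?,low[2]=?,low[3]=?,low[4]=?); scc=(scc[0]=0,scc[1]=?,scc[2]=?,scc[3]=?,scc[4]=?)
step 2: low=(low[0]=0,low[1]=1,low[2]=?,low[3]=?,low[4]=2); scc=(scc[0]=0,scc[1]=?,scc[2]=?,scc[3]=?,scc[4]=1)
step 3: low=(low[0]=0,low[1]=1,low[2]=?,low[3]=?,low[4]=2); scc=(scc[0]=0,scc[1]=2,scc[2]=?,scc[3]=?,scc[4]=1)
step 4: low=(low[0]=0,low[1]=1,low[2]=3,low[3]=3,low[4]=2); scc=(scc[0]=0,scc[1]=2,scc[2]=?,scc[3]=?,scc[4]=1)
step 5: low=(low[0]=0,low[1]=1,low[2]=3,low[3]=3,low[4]=2); scc=(scc[0]=0,scc[1]=2,scc[2]=3,scc[3]=3,scc[4]=1)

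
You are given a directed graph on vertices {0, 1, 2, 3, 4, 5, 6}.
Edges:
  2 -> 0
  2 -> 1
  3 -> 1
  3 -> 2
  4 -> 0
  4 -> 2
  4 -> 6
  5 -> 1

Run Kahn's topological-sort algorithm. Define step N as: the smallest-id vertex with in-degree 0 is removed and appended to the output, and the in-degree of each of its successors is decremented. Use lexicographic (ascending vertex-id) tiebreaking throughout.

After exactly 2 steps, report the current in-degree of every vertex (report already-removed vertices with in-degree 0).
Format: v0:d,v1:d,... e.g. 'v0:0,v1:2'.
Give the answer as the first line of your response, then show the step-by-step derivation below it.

v0:1,v1:2,v2:0,v3:0,v4:0,v5:0,v6:0

step 1: output 3; order=[3]; indeg=(2,2,1,0,0,0,1)
step 2: output 4; order=[3,4]; indeg=(1,2,0,0,0,0,0)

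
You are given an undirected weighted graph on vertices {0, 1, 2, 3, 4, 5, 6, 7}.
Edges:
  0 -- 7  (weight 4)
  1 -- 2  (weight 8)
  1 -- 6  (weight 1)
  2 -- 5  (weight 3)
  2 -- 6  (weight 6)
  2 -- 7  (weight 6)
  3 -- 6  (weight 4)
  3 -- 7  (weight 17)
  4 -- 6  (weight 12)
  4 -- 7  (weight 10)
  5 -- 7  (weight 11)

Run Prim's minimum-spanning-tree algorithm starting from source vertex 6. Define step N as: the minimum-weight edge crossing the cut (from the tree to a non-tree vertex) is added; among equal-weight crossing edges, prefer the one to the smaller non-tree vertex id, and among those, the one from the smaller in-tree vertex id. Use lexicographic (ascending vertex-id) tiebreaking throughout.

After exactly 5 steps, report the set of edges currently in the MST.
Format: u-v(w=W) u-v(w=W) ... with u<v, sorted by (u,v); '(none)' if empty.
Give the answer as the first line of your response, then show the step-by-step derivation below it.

1-6(w=1) 2-5(w=3) 2-6(w=6) 2-7(w=6) 3-6(w=4)

step 1: add edge 1-6 (w=1); MST = {1-6(w=1)}
step 2: add edge 3-6 (w=4); MST = {1-6(w=1) 3-6(w=4)}
step 3: add edge 2-6 (w=6); MST = {1-6(w=1) 2-6(w=6) 3-6(w=4)}
step 4: add edge 2-5 (w=3); MST = {1-6(w=1) 2-5(w=3) 2-6(w=6) 3-6(w=4)}
step 5: add edge 2-7 (w=6); MST = {1-6(w=1) 2-5(w=3) 2-6(w=6) 2-7(w=6) 3-6(w=4)}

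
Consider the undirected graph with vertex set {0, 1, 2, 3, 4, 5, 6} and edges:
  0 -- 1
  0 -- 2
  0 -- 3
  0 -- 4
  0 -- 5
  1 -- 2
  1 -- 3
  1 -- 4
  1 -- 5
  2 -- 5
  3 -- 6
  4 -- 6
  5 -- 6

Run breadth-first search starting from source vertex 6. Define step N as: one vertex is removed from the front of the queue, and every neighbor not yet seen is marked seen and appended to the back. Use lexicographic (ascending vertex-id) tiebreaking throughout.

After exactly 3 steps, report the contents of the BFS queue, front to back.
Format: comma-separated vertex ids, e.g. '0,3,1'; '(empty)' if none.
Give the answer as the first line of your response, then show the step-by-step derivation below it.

5,0,1

step 1: dequeue 6; queue=[3,4,5]; order=6
step 2: dequeue 3; queue=[4,5,0,1]; order=6,3
step 3: dequeue 4; queue=[5,0,1]; order=6,3,4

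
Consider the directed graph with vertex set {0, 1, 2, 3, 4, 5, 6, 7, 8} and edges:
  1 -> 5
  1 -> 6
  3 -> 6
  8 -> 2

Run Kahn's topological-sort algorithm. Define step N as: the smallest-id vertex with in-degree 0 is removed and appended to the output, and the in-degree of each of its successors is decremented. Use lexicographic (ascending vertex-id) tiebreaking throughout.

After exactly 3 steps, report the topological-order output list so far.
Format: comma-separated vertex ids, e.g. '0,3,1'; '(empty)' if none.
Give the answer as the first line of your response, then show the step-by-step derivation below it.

0,1,3

step 1: output 0; order=[0]; indeg=(0,0,1,0,0,1,2,0,0)
step 2: output 1; order=[0,1]; indeg=(0,0,1,0,0,0,1,0,0)
step 3: output 3; order=[0,1,3]; indeg=(0,0,1,0,0,0,0,0,0)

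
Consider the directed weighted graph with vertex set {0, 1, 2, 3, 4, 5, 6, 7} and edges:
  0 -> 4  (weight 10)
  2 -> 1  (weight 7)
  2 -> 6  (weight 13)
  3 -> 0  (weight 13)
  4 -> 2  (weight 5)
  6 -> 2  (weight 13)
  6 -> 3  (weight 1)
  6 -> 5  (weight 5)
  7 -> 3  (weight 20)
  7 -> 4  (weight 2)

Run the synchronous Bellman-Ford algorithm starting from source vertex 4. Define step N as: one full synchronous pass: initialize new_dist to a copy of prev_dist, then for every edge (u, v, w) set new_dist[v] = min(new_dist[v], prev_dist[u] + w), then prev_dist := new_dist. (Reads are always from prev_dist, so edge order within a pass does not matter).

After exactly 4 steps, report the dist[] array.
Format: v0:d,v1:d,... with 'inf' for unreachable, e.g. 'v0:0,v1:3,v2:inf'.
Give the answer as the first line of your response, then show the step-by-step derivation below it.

v0:32,v1:12,v2:5,v3:19,v4:0,v5:23,v6:18,v7:inf

step 1: dist = v0:inf,v1:inf,v2:5,v3:inf,v4:0,v5:inf,v6:inf,v7:inf
step 2: dist = v0:inf,v1:12,v2:5,v3:inf,v4:0,v5:inf,v6:18,v7:inf
step 3: dist = v0:inf,v1:12,v2:5,v3:19,v4:0,v5:23,v6:18,v7:inf
step 4: dist = v0:32,v1:12,v2:5,v3:19,v4:0,v5:23,v6:18,v7:inf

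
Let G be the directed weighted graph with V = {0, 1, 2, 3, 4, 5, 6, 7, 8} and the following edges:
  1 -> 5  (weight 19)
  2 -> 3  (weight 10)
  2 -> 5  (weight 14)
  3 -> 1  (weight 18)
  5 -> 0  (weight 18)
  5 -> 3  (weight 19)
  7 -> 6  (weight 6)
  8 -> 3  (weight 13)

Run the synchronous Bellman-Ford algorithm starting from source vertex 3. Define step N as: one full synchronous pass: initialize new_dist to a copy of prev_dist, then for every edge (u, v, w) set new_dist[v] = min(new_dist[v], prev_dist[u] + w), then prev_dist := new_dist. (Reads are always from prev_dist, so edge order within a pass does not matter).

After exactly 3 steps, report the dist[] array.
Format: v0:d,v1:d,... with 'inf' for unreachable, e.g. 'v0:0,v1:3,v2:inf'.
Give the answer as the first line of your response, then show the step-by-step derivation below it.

v0:55,v1:18,v2:inf,v3:0,v4:inf,v5:37,v6:inf,v7:inf,v8:inf

step 1: dist = v0:inf,v1:18,v2:inf,v3:0,v4:inf,v5:inf,v6:inf,v7:inf,v8:inf
step 2: dist = v0:inf,v1:18,v2:inf,v3:0,v4:inf,v5:37,v6:inf,v7:inf,v8:inf
step 3: dist = v0:55,v1:18,v2:inf,v3:0,v4:inf,v5:37,v6:inf,v7:inf,v8:inf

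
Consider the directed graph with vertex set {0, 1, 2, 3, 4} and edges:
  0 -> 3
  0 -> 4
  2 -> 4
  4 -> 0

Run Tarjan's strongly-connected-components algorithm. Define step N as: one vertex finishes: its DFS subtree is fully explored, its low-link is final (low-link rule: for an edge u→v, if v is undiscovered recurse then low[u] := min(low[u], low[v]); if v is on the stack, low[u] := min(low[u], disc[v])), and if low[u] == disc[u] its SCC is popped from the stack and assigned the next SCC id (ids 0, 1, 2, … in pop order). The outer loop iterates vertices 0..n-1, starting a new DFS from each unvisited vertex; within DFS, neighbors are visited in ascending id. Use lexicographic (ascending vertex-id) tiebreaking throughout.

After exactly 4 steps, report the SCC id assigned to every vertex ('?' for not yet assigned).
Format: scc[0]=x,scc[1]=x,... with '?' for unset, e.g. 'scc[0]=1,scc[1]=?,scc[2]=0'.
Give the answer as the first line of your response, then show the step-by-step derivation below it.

scc[0]=1,scc[1]=2,scc[2]=?,scc[3]=0,scc[4]=1

step 1: low=(low[0]=0,low[1]=?,low[2]=?,low[3]=1,low[4]=?); scc=(scc[0]=?,scc[1]=?,scc[2]=?,scc[3]=0,scc[4]=?)
step 2: low=(low[0]=0,low[1]=?,low[2]=?,low[3]=1,low[4]=0); scc=(scc[0]=?,scc[1]=?,scc[2]=?,scc[3]=0,scc[4]=?)
step 3: low=(low[0]=0,low[1]=?,low[2]=?,low[3]=1,low[4]=0); scc=(scc[0]=1,scc[1]=?,scc[2]=?,scc[3]=0,scc[4]=1)
step 4: low=(low[0]=0,low[1]=3,low[2]=?,low[3]=1,low[4]=0); scc=(scc[0]=1,scc[1]=2,scc[2]=?,scc[3]=0,scc[4]=1)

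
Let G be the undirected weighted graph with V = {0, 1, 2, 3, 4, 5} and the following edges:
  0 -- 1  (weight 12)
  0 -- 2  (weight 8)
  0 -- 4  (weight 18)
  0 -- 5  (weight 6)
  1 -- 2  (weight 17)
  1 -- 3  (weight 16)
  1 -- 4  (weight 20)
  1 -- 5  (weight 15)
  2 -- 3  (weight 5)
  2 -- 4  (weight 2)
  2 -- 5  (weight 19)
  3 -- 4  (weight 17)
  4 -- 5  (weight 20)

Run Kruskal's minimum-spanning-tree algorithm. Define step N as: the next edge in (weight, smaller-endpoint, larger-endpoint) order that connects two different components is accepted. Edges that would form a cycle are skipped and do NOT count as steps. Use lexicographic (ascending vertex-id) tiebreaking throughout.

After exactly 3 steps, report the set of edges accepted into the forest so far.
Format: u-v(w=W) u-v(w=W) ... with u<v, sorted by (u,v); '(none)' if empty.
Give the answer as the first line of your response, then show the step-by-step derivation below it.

0-5(w=6) 2-3(w=5) 2-4(w=2)

step 1: add edge 2-4 (w=2); MST = {2-4(w=2)}
step 2: add edge 2-3 (w=5); MST = {2-3(w=5) 2-4(w=2)}
step 3: add edge 0-5 (w=6); MST = {0-5(w=6) 2-3(w=5) 2-4(w=2)}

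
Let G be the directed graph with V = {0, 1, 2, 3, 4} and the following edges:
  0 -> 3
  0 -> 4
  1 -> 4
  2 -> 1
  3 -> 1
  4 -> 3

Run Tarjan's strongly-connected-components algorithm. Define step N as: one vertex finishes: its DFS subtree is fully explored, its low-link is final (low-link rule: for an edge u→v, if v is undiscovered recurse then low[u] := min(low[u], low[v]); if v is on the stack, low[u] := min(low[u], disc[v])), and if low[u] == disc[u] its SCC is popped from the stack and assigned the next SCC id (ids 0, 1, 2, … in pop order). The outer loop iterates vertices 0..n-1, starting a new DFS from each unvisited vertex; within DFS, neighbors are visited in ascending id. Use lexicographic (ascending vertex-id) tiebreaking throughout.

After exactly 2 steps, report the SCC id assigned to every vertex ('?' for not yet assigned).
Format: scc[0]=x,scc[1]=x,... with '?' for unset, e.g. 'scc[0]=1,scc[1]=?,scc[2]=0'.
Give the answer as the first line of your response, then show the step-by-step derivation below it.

scc[0]=?,scc[1]=?,scc[2]=?,scc[3]=?,scc[4]=?

step 1: low=(low[0]=0,low[1]=2,low[2]=?,low[3]=1,low[4]=1); scc=(scc[0]=?,scc[1]=?,scc[2]=?,scc[3]=?,scc[4]=?)
step 2: low=(low[0]=0,low[1]=1,low[2]=?,low[3]=1,low[4]=1); scc=(scc[0]=?,scc[1]=?,scc[2]=?,scc[3]=?,scc[4]=?)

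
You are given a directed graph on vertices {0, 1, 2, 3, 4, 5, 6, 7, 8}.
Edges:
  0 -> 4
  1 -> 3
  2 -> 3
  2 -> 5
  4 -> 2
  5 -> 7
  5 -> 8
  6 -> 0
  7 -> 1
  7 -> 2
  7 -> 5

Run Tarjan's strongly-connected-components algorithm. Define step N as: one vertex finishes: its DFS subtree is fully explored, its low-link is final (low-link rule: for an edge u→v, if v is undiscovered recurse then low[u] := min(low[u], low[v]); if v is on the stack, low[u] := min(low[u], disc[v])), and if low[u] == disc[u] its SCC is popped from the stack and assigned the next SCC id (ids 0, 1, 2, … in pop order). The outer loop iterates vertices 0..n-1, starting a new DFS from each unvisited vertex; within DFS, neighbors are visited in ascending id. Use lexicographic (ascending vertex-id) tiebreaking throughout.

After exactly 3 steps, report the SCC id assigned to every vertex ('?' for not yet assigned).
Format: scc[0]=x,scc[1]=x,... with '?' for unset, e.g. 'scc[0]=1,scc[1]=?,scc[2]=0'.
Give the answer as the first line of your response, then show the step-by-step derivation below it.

scc[0]=?,scc[1]=1,scc[2]=?,scc[3]=0,scc[4]=?,scc[5]=?,scc[6]=?,scc[7]=?,scc[8]=?

step 1: low=(low[0]=0,low[1]=?,low[2]=2,low[3]=3,low[4]=1,low[5]=?,low[6]=?,low[7]=?,low[8]=?); scc=(scc[0]=?,scc[1]=?,scc[2]=?,scc[3]=0,scc[4]=?,scc[5]=?,scc[6]=?,scc[7]=?,scc[8]=?)
step 2: low=(low[0]=0,low[1]=6,low[2]=2,low[3]=3,low[4]=1,low[5]=4,low[6]=?,low[7]=5,low[8]=?); scc=(scc[0]=?,scc[1]=1,scc[2]=?,scc[3]=0,scc[4]=?,scc[5]=?,scc[6]=?,scc[7]=?,scc[8]=?)
step 3: low=(low[0]=0,low[1]=6,low[2]=2,low[3]=3,low[4]=1,low[5]=4,low[6]=?,low[7]=2,low[8]=?); scc=(scc[0]=?,scc[1]=1,scc[2]=?,scc[3]=0,scc[4]=?,scc[5]=?,scc[6]=?,scc[7]=?,scc[8]=?)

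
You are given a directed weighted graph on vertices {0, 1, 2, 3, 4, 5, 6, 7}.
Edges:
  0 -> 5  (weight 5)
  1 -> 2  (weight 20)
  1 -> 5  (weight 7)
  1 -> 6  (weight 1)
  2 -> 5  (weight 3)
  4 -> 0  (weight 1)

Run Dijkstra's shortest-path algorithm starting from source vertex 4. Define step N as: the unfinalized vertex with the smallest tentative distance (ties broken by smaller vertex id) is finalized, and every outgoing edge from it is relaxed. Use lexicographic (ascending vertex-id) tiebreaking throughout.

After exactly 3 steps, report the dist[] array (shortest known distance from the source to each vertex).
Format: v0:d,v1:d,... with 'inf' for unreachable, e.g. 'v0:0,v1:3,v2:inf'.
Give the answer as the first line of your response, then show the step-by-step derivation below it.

v0:1,v1:inf,v2:inf,v3:inf,v4:0,v5:6,v6:inf,v7:inf

step 1: dist = v0:1,v1:inf,v2:inf,v3:inf,v4:0,v5:inf,v6:inf,v7:inf
step 2: dist = v0:1,v1:inf,v2:inf,v3:inf,v4:0,v5:6,v6:inf,v7:inf
step 3: dist = v0:1,v1:inf,v2:inf,v3:inf,v4:0,v5:6,v6:inf,v7:inf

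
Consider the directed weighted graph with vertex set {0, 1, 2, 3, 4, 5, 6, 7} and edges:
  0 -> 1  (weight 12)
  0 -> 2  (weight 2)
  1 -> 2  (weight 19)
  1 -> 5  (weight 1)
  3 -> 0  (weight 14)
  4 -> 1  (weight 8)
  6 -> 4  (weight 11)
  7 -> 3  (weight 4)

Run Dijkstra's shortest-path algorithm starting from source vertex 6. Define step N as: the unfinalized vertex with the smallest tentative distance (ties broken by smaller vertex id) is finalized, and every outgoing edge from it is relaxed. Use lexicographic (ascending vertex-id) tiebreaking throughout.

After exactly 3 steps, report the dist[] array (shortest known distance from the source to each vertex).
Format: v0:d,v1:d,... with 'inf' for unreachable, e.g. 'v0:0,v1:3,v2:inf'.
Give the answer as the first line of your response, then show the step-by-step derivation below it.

v0:inf,v1:19,v2:38,v3:inf,v4:11,v5:20,v6:0,v7:inf

step 1: dist = v0:inf,v1:inf,v2:inf,v3:inf,v4:11,v5:inf,v6:0,v7:inf
step 2: dist = v0:inf,v1:19,v2:inf,v3:inf,v4:11,v5:inf,v6:0,v7:inf
step 3: dist = v0:inf,v1:19,v2:38,v3:inf,v4:11,v5:20,v6:0,v7:inf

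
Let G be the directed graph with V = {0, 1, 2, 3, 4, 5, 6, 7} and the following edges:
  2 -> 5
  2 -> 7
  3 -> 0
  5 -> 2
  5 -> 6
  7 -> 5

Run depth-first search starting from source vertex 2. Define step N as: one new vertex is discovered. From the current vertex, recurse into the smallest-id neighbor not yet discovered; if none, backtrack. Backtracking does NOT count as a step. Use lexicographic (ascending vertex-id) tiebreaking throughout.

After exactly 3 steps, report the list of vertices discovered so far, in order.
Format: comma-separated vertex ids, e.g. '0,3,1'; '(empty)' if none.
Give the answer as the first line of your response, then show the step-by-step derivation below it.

2,5,6

step 1: discover 2; path=2; order=2
step 2: discover 5; path=2>5; order=2,5
step 3: discover 6; path=2>5>6; order=2,5,6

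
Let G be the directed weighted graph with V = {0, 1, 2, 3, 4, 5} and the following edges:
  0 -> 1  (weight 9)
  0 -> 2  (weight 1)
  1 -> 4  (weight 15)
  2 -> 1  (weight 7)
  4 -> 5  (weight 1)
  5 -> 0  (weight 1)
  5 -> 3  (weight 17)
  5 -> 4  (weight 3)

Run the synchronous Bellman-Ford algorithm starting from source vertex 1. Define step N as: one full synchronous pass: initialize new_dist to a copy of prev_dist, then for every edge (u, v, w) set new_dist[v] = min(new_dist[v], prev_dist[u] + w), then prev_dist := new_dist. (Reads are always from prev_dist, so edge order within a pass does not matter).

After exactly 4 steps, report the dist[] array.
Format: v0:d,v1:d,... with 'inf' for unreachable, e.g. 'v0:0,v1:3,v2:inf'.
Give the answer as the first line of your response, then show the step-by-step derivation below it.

v0:17,v1:0,v2:18,v3:33,v4:15,v5:16

step 1: dist = v0:inf,v1:0,v2:inf,v3:inf,v4:15,v5:inf
step 2: dist = v0:inf,v1:0,v2:inf,v3:inf,v4:15,v5:16
step 3: dist = v0:17,v1:0,v2:inf,v3:33,v4:15,v5:16
step 4: dist = v0:17,v1:0,v2:18,v3:33,v4:15,v5:16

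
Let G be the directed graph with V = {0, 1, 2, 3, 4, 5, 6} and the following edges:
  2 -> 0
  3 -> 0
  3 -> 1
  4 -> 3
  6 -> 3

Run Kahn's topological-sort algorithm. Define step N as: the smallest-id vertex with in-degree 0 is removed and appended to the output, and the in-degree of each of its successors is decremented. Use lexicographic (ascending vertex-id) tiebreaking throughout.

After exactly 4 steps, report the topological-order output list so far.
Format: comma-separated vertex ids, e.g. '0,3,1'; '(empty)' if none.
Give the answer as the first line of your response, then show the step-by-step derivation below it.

2,4,5,6

step 1: output 2; order=[2]; indeg=(1,1,0,2,0,0,0)
step 2: output 4; order=[2,4]; indeg=(1,1,0,1,0,0,0)
step 3: output 5; order=[2,4,5]; indeg=(1,1,0,1,0,0,0)
step 4: output 6; order=[2,4,5,6]; indeg=(1,1,0,0,0,0,0)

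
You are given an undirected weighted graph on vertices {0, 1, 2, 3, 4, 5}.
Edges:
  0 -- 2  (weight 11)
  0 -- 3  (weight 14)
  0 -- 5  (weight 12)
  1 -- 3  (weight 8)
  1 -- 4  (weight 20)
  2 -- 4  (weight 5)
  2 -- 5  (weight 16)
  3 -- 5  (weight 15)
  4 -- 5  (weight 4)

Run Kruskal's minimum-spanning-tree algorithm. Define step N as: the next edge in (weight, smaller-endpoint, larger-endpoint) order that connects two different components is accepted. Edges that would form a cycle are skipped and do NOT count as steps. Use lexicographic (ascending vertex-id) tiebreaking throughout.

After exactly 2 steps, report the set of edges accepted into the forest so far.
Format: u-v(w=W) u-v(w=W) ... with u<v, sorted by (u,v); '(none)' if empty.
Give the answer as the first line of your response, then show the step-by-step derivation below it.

2-4(w=5) 4-5(w=4)

step 1: add edge 4-5 (w=4); MST = {4-5(w=4)}
step 2: add edge 2-4 (w=5); MST = {2-4(w=5) 4-5(w=4)}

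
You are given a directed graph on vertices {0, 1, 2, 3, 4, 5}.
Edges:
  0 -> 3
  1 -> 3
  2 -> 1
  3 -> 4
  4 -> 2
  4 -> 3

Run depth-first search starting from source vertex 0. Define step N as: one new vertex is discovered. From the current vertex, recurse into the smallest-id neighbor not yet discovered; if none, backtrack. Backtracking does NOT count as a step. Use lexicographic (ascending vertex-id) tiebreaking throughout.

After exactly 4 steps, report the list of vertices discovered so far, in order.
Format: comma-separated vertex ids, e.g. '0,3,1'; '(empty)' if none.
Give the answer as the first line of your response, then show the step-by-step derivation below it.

0,3,4,2

step 1: discover 0; path=0; order=0
step 2: discover 3; path=0>3; order=0,3
step 3: discover 4; path=0>3>4; order=0,3,4
step 4: discover 2; path=0>3>4>2; order=0,3,4,2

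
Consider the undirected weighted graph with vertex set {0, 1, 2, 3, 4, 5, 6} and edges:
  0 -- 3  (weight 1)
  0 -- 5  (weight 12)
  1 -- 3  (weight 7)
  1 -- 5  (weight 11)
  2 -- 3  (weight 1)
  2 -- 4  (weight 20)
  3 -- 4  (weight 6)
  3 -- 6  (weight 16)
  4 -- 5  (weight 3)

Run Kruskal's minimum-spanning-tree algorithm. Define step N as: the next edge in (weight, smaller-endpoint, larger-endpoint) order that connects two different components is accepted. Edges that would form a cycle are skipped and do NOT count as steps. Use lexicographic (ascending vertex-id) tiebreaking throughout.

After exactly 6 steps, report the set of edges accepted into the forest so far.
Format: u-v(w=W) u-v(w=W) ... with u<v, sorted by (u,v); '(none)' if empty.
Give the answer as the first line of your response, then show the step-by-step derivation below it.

0-3(w=1) 1-3(w=7) 2-3(w=1) 3-4(w=6) 3-6(w=16) 4-5(w=3)

step 1: add edge 0-3 (w=1); MST = {0-3(w=1)}
step 2: add edge 2-3 (w=1); MST = {0-3(w=1) 2-3(w=1)}
step 3: add edge 4-5 (w=3); MST = {0-3(w=1) 2-3(w=1) 4-5(w=3)}
step 4: add edge 3-4 (w=6); MST = {0-3(w=1) 2-3(w=1) 3-4(w=6) 4-5(w=3)}
step 5: add edge 1-3 (w=7); MST = {0-3(w=1) 1-3(w=7) 2-3(w=1) 3-4(w=6) 4-5(w=3)}
step 6: add edge 3-6 (w=16); MST = {0-3(w=1) 1-3(w=7) 2-3(w=1) 3-4(w=6) 3-6(w=16) 4-5(w=3)}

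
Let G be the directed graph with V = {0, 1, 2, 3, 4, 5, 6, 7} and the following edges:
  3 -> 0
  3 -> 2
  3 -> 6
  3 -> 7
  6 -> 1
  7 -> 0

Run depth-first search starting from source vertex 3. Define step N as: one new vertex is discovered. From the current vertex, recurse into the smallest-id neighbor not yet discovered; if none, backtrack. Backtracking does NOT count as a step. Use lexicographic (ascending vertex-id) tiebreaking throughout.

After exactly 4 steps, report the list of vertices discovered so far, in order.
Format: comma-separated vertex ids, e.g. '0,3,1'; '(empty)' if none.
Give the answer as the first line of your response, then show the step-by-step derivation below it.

3,0,2,6

step 1: discover 3; path=3; order=3
step 2: discover 0; path=3>0; order=3,0
step 3: discover 2; path=3>2; order=3,0,2
step 4: discover 6; path=3>6; order=3,0,2,6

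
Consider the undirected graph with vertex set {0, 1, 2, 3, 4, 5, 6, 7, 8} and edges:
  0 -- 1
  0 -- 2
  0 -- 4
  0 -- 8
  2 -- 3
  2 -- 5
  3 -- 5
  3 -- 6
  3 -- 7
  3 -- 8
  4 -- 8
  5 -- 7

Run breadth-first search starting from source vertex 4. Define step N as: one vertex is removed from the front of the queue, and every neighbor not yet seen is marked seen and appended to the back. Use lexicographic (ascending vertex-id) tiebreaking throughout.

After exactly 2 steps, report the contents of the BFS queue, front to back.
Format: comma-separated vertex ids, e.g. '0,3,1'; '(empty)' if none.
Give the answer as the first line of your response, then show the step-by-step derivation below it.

8,1,2

step 1: dequeue 4; queue=[0,8]; order=4
step 2: dequeue 0; queue=[8,1,2]; order=4,0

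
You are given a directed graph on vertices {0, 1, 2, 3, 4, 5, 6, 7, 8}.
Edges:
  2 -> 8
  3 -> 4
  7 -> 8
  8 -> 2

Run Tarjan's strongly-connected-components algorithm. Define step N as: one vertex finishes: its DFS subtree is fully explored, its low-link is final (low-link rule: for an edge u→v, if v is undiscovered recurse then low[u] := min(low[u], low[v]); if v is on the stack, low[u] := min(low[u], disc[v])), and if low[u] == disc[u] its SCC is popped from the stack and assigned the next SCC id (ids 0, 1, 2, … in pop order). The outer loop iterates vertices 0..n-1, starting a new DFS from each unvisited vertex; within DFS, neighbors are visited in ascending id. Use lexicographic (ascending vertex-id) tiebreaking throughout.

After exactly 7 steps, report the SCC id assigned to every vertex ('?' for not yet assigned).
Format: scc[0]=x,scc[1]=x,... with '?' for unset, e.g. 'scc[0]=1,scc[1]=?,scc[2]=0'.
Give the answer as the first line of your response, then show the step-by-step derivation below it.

scc[0]=0,scc[1]=1,scc[2]=2,scc[3]=4,scc[4]=3,scc[5]=5,scc[6]=?,scc[7]=?,scc[8]=2

step 1: low=(low[0]=0,low[1]=?,low[2]=?,low[3]=?,low[4]=?,low[5]=?,low[6]=?,low[7]=?,low[8]=?); scc=(scc[0]=0,scc[1]=?,scc[2]=?,scc[3]=?,scc[4]=?,scc[5]=?,scc[6]=?,scc[7]=?,scc[8]=?)
step 2: low=(low[0]=0,low[1]=1,low[2]=?,low[3]=?,low[4]=?,low[5]=?,low[6]=?,low[7]=?,low[8]=?); scc=(scc[0]=0,scc[1]=1,scc[2]=?,scc[3]=?,scc[4]=?,scc[5]=?,scc[6]=?,scc[7]=?,scc[8]=?)
step 3: low=(low[0]=0,low[1]=1,low[2]=2,low[3]=?,low[4]=?,low[5]=?,low[6]=?,low[7]=?,low[8]=2); scc=(scc[0]=0,scc[1]=1,scc[2]=?,scc[3]=?,scc[4]=?,scc[5]=?,scc[6]=?,scc[7]=?,scc[8]=?)
step 4: low=(low[0]=0,low[1]=1,low[2]=2,low[3]=?,low[4]=?,low[5]=?,low[6]=?,low[7]=?,low[8]=2); scc=(scc[0]=0,scc[1]=1,scc[2]=2,scc[3]=?,scc[4]=?,scc[5]=?,scc[6]=?,scc[7]=?,scc[8]=2)
step 5: low=(low[0]=0,low[1]=1,low[2]=2,low[3]=4,low[4]=5,low[5]=?,low[6]=?,low[7]=?,low[8]=2); scc=(scc[0]=0,scc[1]=1,scc[2]=2,scc[3]=?,scc[4]=3,scc[5]=?,scc[6]=?,scc[7]=?,scc[8]=2)
step 6: low=(low[0]=0,low[1]=1,low[2]=2,low[3]=4,low[4]=5,low[5]=?,low[6]=?,low[7]=?,low[8]=2); scc=(scc[0]=0,scc[1]=1,scc[2]=2,scc[3]=4,scc[4]=3,scc[5]=?,scc[6]=?,scc[7]=?,scc[8]=2)
step 7: low=(low[0]=0,low[1]=1,low[2]=2,low[3]=4,low[4]=5,low[5]=6,low[6]=?,low[7]=?,low[8]=2); scc=(scc[0]=0,scc[1]=1,scc[2]=2,scc[3]=4,scc[4]=3,scc[5]=5,scc[6]=?,scc[7]=?,scc[8]=2)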